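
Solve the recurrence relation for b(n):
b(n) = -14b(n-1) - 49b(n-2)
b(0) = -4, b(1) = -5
Characteristic equation: x² + 14x + 49 = 0, which is (x - (-7))².
Repeated root r = -7.
General solution: b(n) = (A + Bn)·(-7)^n.
From b(0) = -4: A = -4.
From b(1) = -5: (A + B)·(-7) = -5 ⇒ B = \frac{33}{7}.
So b(n) = \left(\frac{33 n}{7} - 4\right) \cdot (-7)^n.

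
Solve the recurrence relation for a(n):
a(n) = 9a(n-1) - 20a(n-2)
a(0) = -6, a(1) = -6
Characteristic equation: x² - 9x + 20 = 0, which factors as (x - (4))(x - (5)) = 0.
Roots r₁ = 4, r₂ = 5 (distinct).
General solution: a(n) = A·(4)^n + B·(5)^n.
From a(0) = -6: A + B = -6.
From a(1) = -6: 4A + 5B = -6.
Solving: A = -24, B = 18.
So a(n) = - 24 \cdot 4^{n} + 18 \cdot 5^{n}.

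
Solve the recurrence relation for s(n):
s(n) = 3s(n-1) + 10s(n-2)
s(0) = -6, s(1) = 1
Characteristic equation: x² - 3x - 10 = 0, which factors as (x - (-2))(x - (5)) = 0.
Roots r₁ = -2, r₂ = 5 (distinct).
General solution: s(n) = A·(-2)^n + B·(5)^n.
From s(0) = -6: A + B = -6.
From s(1) = 1: -2A + 5B = 1.
Solving: A = - \frac{31}{7}, B = - \frac{11}{7}.
So s(n) = - \frac{31 \left(-2\right)^{n}}{7} - \frac{11 \cdot 5^{n}}{7}.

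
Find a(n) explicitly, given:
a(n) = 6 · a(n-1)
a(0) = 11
Pure geometric recurrence with ratio 6.
By induction a(n) = a(0) · (6)^n = 11 \cdot 6^{n}.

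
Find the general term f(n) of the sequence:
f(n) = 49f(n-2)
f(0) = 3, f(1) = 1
Characteristic equation: x² - 49 = 0, which factors as (x - (-7))(x - (7)) = 0.
Roots r₁ = -7, r₂ = 7 (distinct).
General solution: f(n) = A·(-7)^n + B·(7)^n.
From f(0) = 3: A + B = 3.
From f(1) = 1: -7A + 7B = 1.
Solving: A = \frac{10}{7}, B = \frac{11}{7}.
So f(n) = \frac{10 \left(-7\right)^{n}}{7} + \frac{11 \cdot 7^{n}}{7}.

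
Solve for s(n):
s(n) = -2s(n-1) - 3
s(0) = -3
First-order linear non-homogeneous.
Homogeneous solution: s_h(n) = A·(-2)^n.
Try constant particular solution s_p = K: K = -2K - 3 ⇒ K = -1.
General: s(n) = A·(-2)^n - 1.
Apply s(0) = -3: A - 1 = -3 ⇒ A = -2.
So s(n) = - 2 \left(-2\right)^{n} - 1.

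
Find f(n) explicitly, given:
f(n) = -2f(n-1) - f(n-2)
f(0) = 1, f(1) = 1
Characteristic equation: x² + 2x + 1 = 0, which is (x - (-1))².
Repeated root r = -1.
General solution: f(n) = (A + Bn)·(-1)^n.
From f(0) = 1: A = 1.
From f(1) = 1: (A + B)·(-1) = 1 ⇒ B = -2.
So f(n) = \left(1 - 2 n\right) \cdot (-1)^n.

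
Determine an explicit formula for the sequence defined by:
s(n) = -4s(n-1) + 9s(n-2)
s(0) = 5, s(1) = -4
Characteristic equation: x² + 4x - 9 = 0.
Discriminant Δ = (-4)² + 4·(9) = 52.
Roots r₁,₂ = (-4 ± √52)/2, so r₁ = -2 + \sqrt{13}, r₂ = - \sqrt{13} - 2.
General solution: s(n) = A·r₁^n + B·r₂^n.
From the initial conditions, A + B = 5 and r₁A + r₂B = -4.
Since r₁ - r₂ = √52: A = (-4 - (5)r₂)/√52 = \frac{3 \sqrt{13}}{13} + \frac{5}{2}, and B = 5 - A = \frac{5}{2} - \frac{3 \sqrt{13}}{13}.
So s(n) = \left(\frac{3 \sqrt{13}}{13} + \frac{5}{2}\right)\left(-2 + \sqrt{13}\right)^n + \left(\frac{5}{2} - \frac{3 \sqrt{13}}{13}\right)\left(- \sqrt{13} - 2\right)^n.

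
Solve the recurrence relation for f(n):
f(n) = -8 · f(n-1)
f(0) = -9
Pure geometric recurrence with ratio -8.
By induction f(n) = f(0) · (-8)^n = - 9 \left(-8\right)^{n}.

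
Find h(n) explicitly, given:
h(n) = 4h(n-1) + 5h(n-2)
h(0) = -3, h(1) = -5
Characteristic equation: x² - 4x - 5 = 0, which factors as (x - (5))(x - (-1)) = 0.
Roots r₁ = 5, r₂ = -1 (distinct).
General solution: h(n) = A·(5)^n + B·(-1)^n.
From h(0) = -3: A + B = -3.
From h(1) = -5: 5A - B = -5.
Solving: A = - \frac{4}{3}, B = - \frac{5}{3}.
So h(n) = - \frac{5 \left(-1\right)^{n}}{3} - \frac{4 \cdot 5^{n}}{3}.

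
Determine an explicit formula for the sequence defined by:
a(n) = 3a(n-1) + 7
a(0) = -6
First-order linear non-homogeneous.
Homogeneous solution: a_h(n) = A·(3)^n.
Try constant particular solution a_p = K: K = 3K + 7 ⇒ K = - \frac{7}{2}.
General: a(n) = A·(3)^n - \frac{7}{2}.
Apply a(0) = -6: A - \frac{7}{2} = -6 ⇒ A = - \frac{5}{2}.
So a(n) = - \frac{5 \cdot 3^{n}}{2} - \frac{7}{2}.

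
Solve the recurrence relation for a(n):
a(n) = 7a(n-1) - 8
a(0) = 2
First-order linear non-homogeneous.
Homogeneous solution: a_h(n) = A·(7)^n.
Try constant particular solution a_p = K: K = 7K - 8 ⇒ K = \frac{4}{3}.
General: a(n) = A·(7)^n + \frac{4}{3}.
Apply a(0) = 2: A + \frac{4}{3} = 2 ⇒ A = \frac{2}{3}.
So a(n) = \frac{2 \cdot 7^{n}}{3} + \frac{4}{3}.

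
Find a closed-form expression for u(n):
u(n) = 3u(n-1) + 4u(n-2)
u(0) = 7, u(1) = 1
Characteristic equation: x² - 3x - 4 = 0, which factors as (x - (4))(x - (-1)) = 0.
Roots r₁ = 4, r₂ = -1 (distinct).
General solution: u(n) = A·(4)^n + B·(-1)^n.
From u(0) = 7: A + B = 7.
From u(1) = 1: 4A - B = 1.
Solving: A = \frac{8}{5}, B = \frac{27}{5}.
So u(n) = \frac{27 \left(-1\right)^{n}}{5} + \frac{8 \cdot 4^{n}}{5}.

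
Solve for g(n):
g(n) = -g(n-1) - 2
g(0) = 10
First-order linear non-homogeneous.
Homogeneous solution: g_h(n) = A·(-1)^n.
Try constant particular solution g_p = K: K = -K - 2 ⇒ K = -1.
General: g(n) = A·(-1)^n - 1.
Apply g(0) = 10: A - 1 = 10 ⇒ A = 11.
So g(n) = 11 \left(-1\right)^{n} - 1.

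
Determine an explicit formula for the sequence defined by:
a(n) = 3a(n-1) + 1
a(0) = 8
First-order linear non-homogeneous.
Homogeneous solution: a_h(n) = A·(3)^n.
Try constant particular solution a_p = K: K = 3K + 1 ⇒ K = - \frac{1}{2}.
General: a(n) = A·(3)^n - \frac{1}{2}.
Apply a(0) = 8: A - \frac{1}{2} = 8 ⇒ A = \frac{17}{2}.
So a(n) = \frac{17 \cdot 3^{n}}{2} - \frac{1}{2}.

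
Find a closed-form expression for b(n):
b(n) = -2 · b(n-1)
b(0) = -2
Pure geometric recurrence with ratio -2.
By induction b(n) = b(0) · (-2)^n = - 2 \left(-2\right)^{n}.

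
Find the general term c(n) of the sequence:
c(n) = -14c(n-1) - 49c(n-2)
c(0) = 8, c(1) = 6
Characteristic equation: x² + 14x + 49 = 0, which is (x - (-7))².
Repeated root r = -7.
General solution: c(n) = (A + Bn)·(-7)^n.
From c(0) = 8: A = 8.
From c(1) = 6: (A + B)·(-7) = 6 ⇒ B = - \frac{62}{7}.
So c(n) = \left(8 - \frac{62 n}{7}\right) \cdot (-7)^n.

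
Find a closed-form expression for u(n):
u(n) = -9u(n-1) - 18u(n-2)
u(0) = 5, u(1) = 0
Characteristic equation: x² + 9x + 18 = 0, which factors as (x - (-6))(x - (-3)) = 0.
Roots r₁ = -6, r₂ = -3 (distinct).
General solution: u(n) = A·(-6)^n + B·(-3)^n.
From u(0) = 5: A + B = 5.
From u(1) = 0: -6A - 3B = 0.
Solving: A = -5, B = 10.
So u(n) = 10 \left(-3\right)^{n} - 5 \left(-6\right)^{n}.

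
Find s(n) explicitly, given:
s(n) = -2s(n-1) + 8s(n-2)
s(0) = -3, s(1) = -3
Characteristic equation: x² + 2x - 8 = 0, which factors as (x - (2))(x - (-4)) = 0.
Roots r₁ = 2, r₂ = -4 (distinct).
General solution: s(n) = A·(2)^n + B·(-4)^n.
From s(0) = -3: A + B = -3.
From s(1) = -3: 2A - 4B = -3.
Solving: A = - \frac{5}{2}, B = - \frac{1}{2}.
So s(n) = - \frac{\left(-4\right)^{n}}{2} - \frac{5 \cdot 2^{n}}{2}.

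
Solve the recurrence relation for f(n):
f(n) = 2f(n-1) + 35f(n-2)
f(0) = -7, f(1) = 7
Characteristic equation: x² - 2x - 35 = 0, which factors as (x - (7))(x - (-5)) = 0.
Roots r₁ = 7, r₂ = -5 (distinct).
General solution: f(n) = A·(7)^n + B·(-5)^n.
From f(0) = -7: A + B = -7.
From f(1) = 7: 7A - 5B = 7.
Solving: A = - \frac{7}{3}, B = - \frac{14}{3}.
So f(n) = - \frac{14 \left(-5\right)^{n}}{3} - \frac{7 \cdot 7^{n}}{3}.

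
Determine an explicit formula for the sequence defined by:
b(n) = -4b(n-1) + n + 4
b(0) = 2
First-order linear with linear forcing.
Homogeneous solution: b_h(n) = A·(-4)^n.
Try particular b_p(n) = pn + q. Substituting:
  pn + q = -4(p(n-1) + q) + n + 4.
Matching the n-coefficient: p = -4p + 1 ⇒ p = \frac{1}{5}.
Matching constants: q = 4p - 4q + 4 ⇒ q = \frac{24}{25}.
General: b(n) = A·(-4)^n + \frac{n}{5} + \frac{24}{25}.
Apply b(0) = 2: A + \frac{24}{25} = 2 ⇒ A = \frac{26}{25}.
So b(n) = \frac{26 \left(-4\right)^{n}}{25} + \frac{n}{5} + \frac{24}{25}.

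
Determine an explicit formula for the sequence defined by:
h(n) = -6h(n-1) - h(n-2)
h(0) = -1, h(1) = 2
Characteristic equation: x² + 6x + 1 = 0.
Discriminant Δ = (-6)² + 4·(-1) = 32.
Roots r₁,₂ = (-6 ± √32)/2, so r₁ = -3 + 2 \sqrt{2}, r₂ = -3 - 2 \sqrt{2}.
General solution: h(n) = A·r₁^n + B·r₂^n.
From the initial conditions, A + B = -1 and r₁A + r₂B = 2.
Since r₁ - r₂ = √32: A = (2 - (-1)r₂)/√32 = - \frac{1}{2} - \frac{\sqrt{2}}{8}, and B = -1 - A = - \frac{1}{2} + \frac{\sqrt{2}}{8}.
So h(n) = \left(- \frac{1}{2} - \frac{\sqrt{2}}{8}\right)\left(-3 + 2 \sqrt{2}\right)^n + \left(- \frac{1}{2} + \frac{\sqrt{2}}{8}\right)\left(-3 - 2 \sqrt{2}\right)^n.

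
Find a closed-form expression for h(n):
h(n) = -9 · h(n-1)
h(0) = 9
Pure geometric recurrence with ratio -9.
By induction h(n) = h(0) · (-9)^n = 9 \left(-9\right)^{n}.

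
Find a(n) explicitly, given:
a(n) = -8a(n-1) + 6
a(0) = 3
First-order linear non-homogeneous.
Homogeneous solution: a_h(n) = A·(-8)^n.
Try constant particular solution a_p = K: K = -8K + 6 ⇒ K = \frac{2}{3}.
General: a(n) = A·(-8)^n + \frac{2}{3}.
Apply a(0) = 3: A + \frac{2}{3} = 3 ⇒ A = \frac{7}{3}.
So a(n) = \frac{7 \left(-8\right)^{n}}{3} + \frac{2}{3}.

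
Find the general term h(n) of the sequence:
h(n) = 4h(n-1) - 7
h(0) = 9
First-order linear non-homogeneous.
Homogeneous solution: h_h(n) = A·(4)^n.
Try constant particular solution h_p = K: K = 4K - 7 ⇒ K = \frac{7}{3}.
General: h(n) = A·(4)^n + \frac{7}{3}.
Apply h(0) = 9: A + \frac{7}{3} = 9 ⇒ A = \frac{20}{3}.
So h(n) = \frac{20 \cdot 4^{n}}{3} + \frac{7}{3}.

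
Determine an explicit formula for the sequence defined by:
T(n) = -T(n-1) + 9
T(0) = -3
First-order linear non-homogeneous.
Homogeneous solution: T_h(n) = A·(-1)^n.
Try constant particular solution T_p = K: K = -K + 9 ⇒ K = \frac{9}{2}.
General: T(n) = A·(-1)^n + \frac{9}{2}.
Apply T(0) = -3: A + \frac{9}{2} = -3 ⇒ A = - \frac{15}{2}.
So T(n) = \frac{9}{2} - \frac{15 \left(-1\right)^{n}}{2}.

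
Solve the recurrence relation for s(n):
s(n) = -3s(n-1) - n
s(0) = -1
First-order linear with linear forcing.
Homogeneous solution: s_h(n) = A·(-3)^n.
Try particular s_p(n) = pn + q. Substituting:
  pn + q = -3(p(n-1) + q) - n.
Matching the n-coefficient: p = -3p - 1 ⇒ p = - \frac{1}{4}.
Matching constants: q = 3p - 3q ⇒ q = - \frac{3}{16}.
General: s(n) = A·(-3)^n - \frac{n}{4} - \frac{3}{16}.
Apply s(0) = -1: A - \frac{3}{16} = -1 ⇒ A = - \frac{13}{16}.
So s(n) = - \frac{13 \left(-3\right)^{n}}{16} - \frac{n}{4} - \frac{3}{16}.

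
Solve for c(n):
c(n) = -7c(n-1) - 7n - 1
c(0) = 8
First-order linear with linear forcing.
Homogeneous solution: c_h(n) = A·(-7)^n.
Try particular c_p(n) = pn + q. Substituting:
  pn + q = -7(p(n-1) + q) - 7n - 1.
Matching the n-coefficient: p = -7p - 7 ⇒ p = - \frac{7}{8}.
Matching constants: q = 7p - 7q - 1 ⇒ q = - \frac{57}{64}.
General: c(n) = A·(-7)^n - \frac{7 n}{8} - \frac{57}{64}.
Apply c(0) = 8: A - \frac{57}{64} = 8 ⇒ A = \frac{569}{64}.
So c(n) = \frac{569 \left(-7\right)^{n}}{64} - \frac{7 n}{8} - \frac{57}{64}.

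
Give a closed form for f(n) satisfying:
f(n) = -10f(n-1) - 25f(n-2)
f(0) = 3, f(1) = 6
Characteristic equation: x² + 10x + 25 = 0, which is (x - (-5))².
Repeated root r = -5.
General solution: f(n) = (A + Bn)·(-5)^n.
From f(0) = 3: A = 3.
From f(1) = 6: (A + B)·(-5) = 6 ⇒ B = - \frac{21}{5}.
So f(n) = \left(3 - \frac{21 n}{5}\right) \cdot (-5)^n.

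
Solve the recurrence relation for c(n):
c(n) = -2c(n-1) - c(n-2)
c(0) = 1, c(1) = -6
Characteristic equation: x² + 2x + 1 = 0, which is (x - (-1))².
Repeated root r = -1.
General solution: c(n) = (A + Bn)·(-1)^n.
From c(0) = 1: A = 1.
From c(1) = -6: (A + B)·(-1) = -6 ⇒ B = 5.
So c(n) = \left(5 n + 1\right) \cdot (-1)^n.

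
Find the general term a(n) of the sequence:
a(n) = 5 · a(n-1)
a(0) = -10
Pure geometric recurrence with ratio 5.
By induction a(n) = a(0) · (5)^n = - 10 \cdot 5^{n}.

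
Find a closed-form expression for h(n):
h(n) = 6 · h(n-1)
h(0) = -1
Pure geometric recurrence with ratio 6.
By induction h(n) = h(0) · (6)^n = - 6^{n}.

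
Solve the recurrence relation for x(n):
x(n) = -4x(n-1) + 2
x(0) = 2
First-order linear non-homogeneous.
Homogeneous solution: x_h(n) = A·(-4)^n.
Try constant particular solution x_p = K: K = -4K + 2 ⇒ K = \frac{2}{5}.
General: x(n) = A·(-4)^n + \frac{2}{5}.
Apply x(0) = 2: A + \frac{2}{5} = 2 ⇒ A = \frac{8}{5}.
So x(n) = \frac{8 \left(-4\right)^{n}}{5} + \frac{2}{5}.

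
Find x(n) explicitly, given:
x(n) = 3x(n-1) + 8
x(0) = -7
First-order linear non-homogeneous.
Homogeneous solution: x_h(n) = A·(3)^n.
Try constant particular solution x_p = K: K = 3K + 8 ⇒ K = -4.
General: x(n) = A·(3)^n - 4.
Apply x(0) = -7: A - 4 = -7 ⇒ A = -3.
So x(n) = - 3 \cdot 3^{n} - 4.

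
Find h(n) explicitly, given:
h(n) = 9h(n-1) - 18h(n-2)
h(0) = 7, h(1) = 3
Characteristic equation: x² - 9x + 18 = 0, which factors as (x - (6))(x - (3)) = 0.
Roots r₁ = 6, r₂ = 3 (distinct).
General solution: h(n) = A·(6)^n + B·(3)^n.
From h(0) = 7: A + B = 7.
From h(1) = 3: 6A + 3B = 3.
Solving: A = -6, B = 13.
So h(n) = 13 \cdot 3^{n} - 6 \cdot 6^{n}.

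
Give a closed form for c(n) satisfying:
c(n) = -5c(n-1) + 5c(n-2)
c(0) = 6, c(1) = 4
Characteristic equation: x² + 5x - 5 = 0.
Discriminant Δ = (-5)² + 4·(5) = 45.
Roots r₁,₂ = (-5 ± √45)/2, so r₁ = - \frac{5}{2} + \frac{3 \sqrt{5}}{2}, r₂ = - \frac{3 \sqrt{5}}{2} - \frac{5}{2}.
General solution: c(n) = A·r₁^n + B·r₂^n.
From the initial conditions, A + B = 6 and r₁A + r₂B = 4.
Since r₁ - r₂ = √45: A = (4 - (6)r₂)/√45 = \frac{19 \sqrt{5}}{15} + 3, and B = 6 - A = 3 - \frac{19 \sqrt{5}}{15}.
So c(n) = \left(\frac{19 \sqrt{5}}{15} + 3\right)\left(- \frac{5}{2} + \frac{3 \sqrt{5}}{2}\right)^n + \left(3 - \frac{19 \sqrt{5}}{15}\right)\left(- \frac{3 \sqrt{5}}{2} - \frac{5}{2}\right)^n.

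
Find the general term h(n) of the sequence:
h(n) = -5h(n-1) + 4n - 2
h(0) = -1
First-order linear with linear forcing.
Homogeneous solution: h_h(n) = A·(-5)^n.
Try particular h_p(n) = pn + q. Substituting:
  pn + q = -5(p(n-1) + q) + 4n - 2.
Matching the n-coefficient: p = -5p + 4 ⇒ p = \frac{2}{3}.
Matching constants: q = 5p - 5q - 2 ⇒ q = \frac{2}{9}.
General: h(n) = A·(-5)^n + \frac{2 n}{3} + \frac{2}{9}.
Apply h(0) = -1: A + \frac{2}{9} = -1 ⇒ A = - \frac{11}{9}.
So h(n) = - \frac{11 \left(-5\right)^{n}}{9} + \frac{2 n}{3} + \frac{2}{9}.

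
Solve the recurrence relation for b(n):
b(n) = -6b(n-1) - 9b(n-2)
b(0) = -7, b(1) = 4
Characteristic equation: x² + 6x + 9 = 0, which is (x - (-3))².
Repeated root r = -3.
General solution: b(n) = (A + Bn)·(-3)^n.
From b(0) = -7: A = -7.
From b(1) = 4: (A + B)·(-3) = 4 ⇒ B = \frac{17}{3}.
So b(n) = \left(\frac{17 n}{3} - 7\right) \cdot (-3)^n.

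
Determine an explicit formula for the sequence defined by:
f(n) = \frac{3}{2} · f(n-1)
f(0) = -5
Pure geometric recurrence with ratio \frac{3}{2}.
By induction f(n) = f(0) · (\frac{3}{2})^n = - 5 \left(\frac{3}{2}\right)^{n}.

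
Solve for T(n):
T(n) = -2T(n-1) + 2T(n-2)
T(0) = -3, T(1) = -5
Characteristic equation: x² + 2x - 2 = 0.
Discriminant Δ = (-2)² + 4·(2) = 12.
Roots r₁,₂ = (-2 ± √12)/2, so r₁ = -1 + \sqrt{3}, r₂ = - \sqrt{3} - 1.
General solution: T(n) = A·r₁^n + B·r₂^n.
From the initial conditions, A + B = -3 and r₁A + r₂B = -5.
Since r₁ - r₂ = √12: A = (-5 - (-3)r₂)/√12 = - \frac{4 \sqrt{3}}{3} - \frac{3}{2}, and B = -3 - A = - \frac{3}{2} + \frac{4 \sqrt{3}}{3}.
So T(n) = \left(- \frac{4 \sqrt{3}}{3} - \frac{3}{2}\right)\left(-1 + \sqrt{3}\right)^n + \left(- \frac{3}{2} + \frac{4 \sqrt{3}}{3}\right)\left(- \sqrt{3} - 1\right)^n.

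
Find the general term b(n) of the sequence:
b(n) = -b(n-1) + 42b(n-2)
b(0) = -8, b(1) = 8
Characteristic equation: x² + x - 42 = 0, which factors as (x - (-7))(x - (6)) = 0.
Roots r₁ = -7, r₂ = 6 (distinct).
General solution: b(n) = A·(-7)^n + B·(6)^n.
From b(0) = -8: A + B = -8.
From b(1) = 8: -7A + 6B = 8.
Solving: A = - \frac{56}{13}, B = - \frac{48}{13}.
So b(n) = - \frac{56 \left(-7\right)^{n}}{13} - \frac{48 \cdot 6^{n}}{13}.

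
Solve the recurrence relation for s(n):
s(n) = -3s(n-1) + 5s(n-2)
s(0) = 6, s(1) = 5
Characteristic equation: x² + 3x - 5 = 0.
Discriminant Δ = (-3)² + 4·(5) = 29.
Roots r₁,₂ = (-3 ± √29)/2, so r₁ = - \frac{3}{2} + \frac{\sqrt{29}}{2}, r₂ = - \frac{\sqrt{29}}{2} - \frac{3}{2}.
General solution: s(n) = A·r₁^n + B·r₂^n.
From the initial conditions, A + B = 6 and r₁A + r₂B = 5.
Since r₁ - r₂ = √29: A = (5 - (6)r₂)/√29 = \frac{14 \sqrt{29}}{29} + 3, and B = 6 - A = 3 - \frac{14 \sqrt{29}}{29}.
So s(n) = \left(\frac{14 \sqrt{29}}{29} + 3\right)\left(- \frac{3}{2} + \frac{\sqrt{29}}{2}\right)^n + \left(3 - \frac{14 \sqrt{29}}{29}\right)\left(- \frac{\sqrt{29}}{2} - \frac{3}{2}\right)^n.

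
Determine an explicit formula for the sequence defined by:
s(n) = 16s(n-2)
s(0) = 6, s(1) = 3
Characteristic equation: x² - 16 = 0, which factors as (x - (-4))(x - (4)) = 0.
Roots r₁ = -4, r₂ = 4 (distinct).
General solution: s(n) = A·(-4)^n + B·(4)^n.
From s(0) = 6: A + B = 6.
From s(1) = 3: -4A + 4B = 3.
Solving: A = \frac{21}{8}, B = \frac{27}{8}.
So s(n) = \frac{21 \left(-4\right)^{n}}{8} + \frac{27 \cdot 4^{n}}{8}.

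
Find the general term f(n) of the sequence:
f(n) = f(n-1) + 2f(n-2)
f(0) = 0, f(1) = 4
Characteristic equation: x² - x - 2 = 0, which factors as (x - (2))(x - (-1)) = 0.
Roots r₁ = 2, r₂ = -1 (distinct).
General solution: f(n) = A·(2)^n + B·(-1)^n.
From f(0) = 0: A + B = 0.
From f(1) = 4: 2A - B = 4.
Solving: A = \frac{4}{3}, B = - \frac{4}{3}.
So f(n) = - \frac{4 \left(-1\right)^{n}}{3} + \frac{4 \cdot 2^{n}}{3}.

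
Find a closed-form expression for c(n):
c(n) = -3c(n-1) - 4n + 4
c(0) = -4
First-order linear with linear forcing.
Homogeneous solution: c_h(n) = A·(-3)^n.
Try particular c_p(n) = pn + q. Substituting:
  pn + q = -3(p(n-1) + q) - 4n + 4.
Matching the n-coefficient: p = -3p - 4 ⇒ p = -1.
Matching constants: q = 3p - 3q + 4 ⇒ q = \frac{1}{4}.
General: c(n) = A·(-3)^n - n + \frac{1}{4}.
Apply c(0) = -4: A + \frac{1}{4} = -4 ⇒ A = - \frac{17}{4}.
So c(n) = - \frac{17 \left(-3\right)^{n}}{4} - n + \frac{1}{4}.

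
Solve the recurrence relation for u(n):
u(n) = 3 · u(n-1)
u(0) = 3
Pure geometric recurrence with ratio 3.
By induction u(n) = u(0) · (3)^n = 3 \cdot 3^{n}.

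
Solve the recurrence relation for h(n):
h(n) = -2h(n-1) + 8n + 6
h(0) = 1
First-order linear with linear forcing.
Homogeneous solution: h_h(n) = A·(-2)^n.
Try particular h_p(n) = pn + q. Substituting:
  pn + q = -2(p(n-1) + q) + 8n + 6.
Matching the n-coefficient: p = -2p + 8 ⇒ p = \frac{8}{3}.
Matching constants: q = 2p - 2q + 6 ⇒ q = \frac{34}{9}.
General: h(n) = A·(-2)^n + \frac{8 n}{3} + \frac{34}{9}.
Apply h(0) = 1: A + \frac{34}{9} = 1 ⇒ A = - \frac{25}{9}.
So h(n) = - \frac{25 \left(-2\right)^{n}}{9} + \frac{8 n}{3} + \frac{34}{9}.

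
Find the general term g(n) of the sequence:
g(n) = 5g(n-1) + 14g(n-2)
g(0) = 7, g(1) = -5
Characteristic equation: x² - 5x - 14 = 0, which factors as (x - (7))(x - (-2)) = 0.
Roots r₁ = 7, r₂ = -2 (distinct).
General solution: g(n) = A·(7)^n + B·(-2)^n.
From g(0) = 7: A + B = 7.
From g(1) = -5: 7A - 2B = -5.
Solving: A = 1, B = 6.
So g(n) = 6 \left(-2\right)^{n} + 7^{n}.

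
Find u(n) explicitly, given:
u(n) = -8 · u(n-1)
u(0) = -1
Pure geometric recurrence with ratio -8.
By induction u(n) = u(0) · (-8)^n = - \left(-8\right)^{n}.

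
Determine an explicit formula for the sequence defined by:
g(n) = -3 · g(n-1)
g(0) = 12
Pure geometric recurrence with ratio -3.
By induction g(n) = g(0) · (-3)^n = 12 \left(-3\right)^{n}.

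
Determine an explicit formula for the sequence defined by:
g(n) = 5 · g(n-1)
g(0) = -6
Pure geometric recurrence with ratio 5.
By induction g(n) = g(0) · (5)^n = - 6 \cdot 5^{n}.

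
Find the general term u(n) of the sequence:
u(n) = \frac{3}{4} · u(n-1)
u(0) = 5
Pure geometric recurrence with ratio \frac{3}{4}.
By induction u(n) = u(0) · (\frac{3}{4})^n = 5 \left(\frac{3}{4}\right)^{n}.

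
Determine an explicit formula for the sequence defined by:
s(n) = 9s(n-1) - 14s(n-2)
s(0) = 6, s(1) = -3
Characteristic equation: x² - 9x + 14 = 0, which factors as (x - (7))(x - (2)) = 0.
Roots r₁ = 7, r₂ = 2 (distinct).
General solution: s(n) = A·(7)^n + B·(2)^n.
From s(0) = 6: A + B = 6.
From s(1) = -3: 7A + 2B = -3.
Solving: A = -3, B = 9.
So s(n) = 9 \cdot 2^{n} - 3 \cdot 7^{n}.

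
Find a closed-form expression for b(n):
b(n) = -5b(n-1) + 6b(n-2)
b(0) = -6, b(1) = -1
Characteristic equation: x² + 5x - 6 = 0, which factors as (x - (-6))(x - (1)) = 0.
Roots r₁ = -6, r₂ = 1 (distinct).
General solution: b(n) = A·(-6)^n + B·(1)^n.
From b(0) = -6: A + B = -6.
From b(1) = -1: -6A + B = -1.
Solving: A = - \frac{5}{7}, B = - \frac{37}{7}.
So b(n) = - \frac{5 \left(-6\right)^{n}}{7} - \frac{37}{7}.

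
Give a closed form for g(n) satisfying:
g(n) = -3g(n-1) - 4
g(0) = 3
First-order linear non-homogeneous.
Homogeneous solution: g_h(n) = A·(-3)^n.
Try constant particular solution g_p = K: K = -3K - 4 ⇒ K = -1.
General: g(n) = A·(-3)^n - 1.
Apply g(0) = 3: A - 1 = 3 ⇒ A = 4.
So g(n) = 4 \left(-3\right)^{n} - 1.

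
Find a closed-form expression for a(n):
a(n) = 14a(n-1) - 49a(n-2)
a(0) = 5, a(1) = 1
Characteristic equation: x² - 14x + 49 = 0, which is (x - (7))².
Repeated root r = 7.
General solution: a(n) = (A + Bn)·(7)^n.
From a(0) = 5: A = 5.
From a(1) = 1: (A + B)·(7) = 1 ⇒ B = - \frac{34}{7}.
So a(n) = \left(5 - \frac{34 n}{7}\right) \cdot (7)^n.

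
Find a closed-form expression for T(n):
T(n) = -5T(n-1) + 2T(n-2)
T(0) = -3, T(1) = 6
Characteristic equation: x² + 5x - 2 = 0.
Discriminant Δ = (-5)² + 4·(2) = 33.
Roots r₁,₂ = (-5 ± √33)/2, so r₁ = - \frac{5}{2} + \frac{\sqrt{33}}{2}, r₂ = - \frac{\sqrt{33}}{2} - \frac{5}{2}.
General solution: T(n) = A·r₁^n + B·r₂^n.
From the initial conditions, A + B = -3 and r₁A + r₂B = 6.
Since r₁ - r₂ = √33: A = (6 - (-3)r₂)/√33 = - \frac{3}{2} - \frac{\sqrt{33}}{22}, and B = -3 - A = - \frac{3}{2} + \frac{\sqrt{33}}{22}.
So T(n) = \left(- \frac{3}{2} - \frac{\sqrt{33}}{22}\right)\left(- \frac{5}{2} + \frac{\sqrt{33}}{2}\right)^n + \left(- \frac{3}{2} + \frac{\sqrt{33}}{22}\right)\left(- \frac{\sqrt{33}}{2} - \frac{5}{2}\right)^n.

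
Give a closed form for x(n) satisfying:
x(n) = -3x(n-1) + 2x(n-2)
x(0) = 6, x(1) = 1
Characteristic equation: x² + 3x - 2 = 0.
Discriminant Δ = (-3)² + 4·(2) = 17.
Roots r₁,₂ = (-3 ± √17)/2, so r₁ = - \frac{3}{2} + \frac{\sqrt{17}}{2}, r₂ = - \frac{\sqrt{17}}{2} - \frac{3}{2}.
General solution: x(n) = A·r₁^n + B·r₂^n.
From the initial conditions, A + B = 6 and r₁A + r₂B = 1.
Since r₁ - r₂ = √17: A = (1 - (6)r₂)/√17 = \frac{10 \sqrt{17}}{17} + 3, and B = 6 - A = 3 - \frac{10 \sqrt{17}}{17}.
So x(n) = \left(\frac{10 \sqrt{17}}{17} + 3\right)\left(- \frac{3}{2} + \frac{\sqrt{17}}{2}\right)^n + \left(3 - \frac{10 \sqrt{17}}{17}\right)\left(- \frac{\sqrt{17}}{2} - \frac{3}{2}\right)^n.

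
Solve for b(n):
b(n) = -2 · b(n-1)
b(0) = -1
Pure geometric recurrence with ratio -2.
By induction b(n) = b(0) · (-2)^n = - \left(-2\right)^{n}.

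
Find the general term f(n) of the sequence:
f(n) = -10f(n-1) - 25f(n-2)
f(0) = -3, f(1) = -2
Characteristic equation: x² + 10x + 25 = 0, which is (x - (-5))².
Repeated root r = -5.
General solution: f(n) = (A + Bn)·(-5)^n.
From f(0) = -3: A = -3.
From f(1) = -2: (A + B)·(-5) = -2 ⇒ B = \frac{17}{5}.
So f(n) = \left(\frac{17 n}{5} - 3\right) \cdot (-5)^n.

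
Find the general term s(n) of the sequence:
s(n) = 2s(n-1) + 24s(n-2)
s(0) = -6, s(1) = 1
Characteristic equation: x² - 2x - 24 = 0, which factors as (x - (-4))(x - (6)) = 0.
Roots r₁ = -4, r₂ = 6 (distinct).
General solution: s(n) = A·(-4)^n + B·(6)^n.
From s(0) = -6: A + B = -6.
From s(1) = 1: -4A + 6B = 1.
Solving: A = - \frac{37}{10}, B = - \frac{23}{10}.
So s(n) = - \frac{37 \left(-4\right)^{n}}{10} - \frac{23 \cdot 6^{n}}{10}.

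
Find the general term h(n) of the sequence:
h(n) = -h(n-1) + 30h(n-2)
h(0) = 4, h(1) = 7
Characteristic equation: x² + x - 30 = 0, which factors as (x - (-6))(x - (5)) = 0.
Roots r₁ = -6, r₂ = 5 (distinct).
General solution: h(n) = A·(-6)^n + B·(5)^n.
From h(0) = 4: A + B = 4.
From h(1) = 7: -6A + 5B = 7.
Solving: A = \frac{13}{11}, B = \frac{31}{11}.
So h(n) = \frac{13 \left(-6\right)^{n}}{11} + \frac{31 \cdot 5^{n}}{11}.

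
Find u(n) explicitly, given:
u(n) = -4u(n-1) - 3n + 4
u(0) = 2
First-order linear with linear forcing.
Homogeneous solution: u_h(n) = A·(-4)^n.
Try particular u_p(n) = pn + q. Substituting:
  pn + q = -4(p(n-1) + q) - 3n + 4.
Matching the n-coefficient: p = -4p - 3 ⇒ p = - \frac{3}{5}.
Matching constants: q = 4p - 4q + 4 ⇒ q = \frac{8}{25}.
General: u(n) = A·(-4)^n - \frac{3 n}{5} + \frac{8}{25}.
Apply u(0) = 2: A + \frac{8}{25} = 2 ⇒ A = \frac{42}{25}.
So u(n) = \frac{42 \left(-4\right)^{n}}{25} - \frac{3 n}{5} + \frac{8}{25}.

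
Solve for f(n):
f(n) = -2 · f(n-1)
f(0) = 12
Pure geometric recurrence with ratio -2.
By induction f(n) = f(0) · (-2)^n = 12 \left(-2\right)^{n}.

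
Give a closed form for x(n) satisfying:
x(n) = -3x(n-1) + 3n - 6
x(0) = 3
First-order linear with linear forcing.
Homogeneous solution: x_h(n) = A·(-3)^n.
Try particular x_p(n) = pn + q. Substituting:
  pn + q = -3(p(n-1) + q) + 3n - 6.
Matching the n-coefficient: p = -3p + 3 ⇒ p = \frac{3}{4}.
Matching constants: q = 3p - 3q - 6 ⇒ q = - \frac{15}{16}.
General: x(n) = A·(-3)^n + \frac{3 n}{4} - \frac{15}{16}.
Apply x(0) = 3: A - \frac{15}{16} = 3 ⇒ A = \frac{63}{16}.
So x(n) = \frac{63 \left(-3\right)^{n}}{16} + \frac{3 n}{4} - \frac{15}{16}.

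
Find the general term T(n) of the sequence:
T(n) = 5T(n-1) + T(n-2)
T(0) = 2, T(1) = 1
Characteristic equation: x² - 5x - 1 = 0.
Discriminant Δ = (5)² + 4·(1) = 29.
Roots r₁,₂ = (5 ± √29)/2, so r₁ = \frac{5}{2} + \frac{\sqrt{29}}{2}, r₂ = \frac{5}{2} - \frac{\sqrt{29}}{2}.
General solution: T(n) = A·r₁^n + B·r₂^n.
From the initial conditions, A + B = 2 and r₁A + r₂B = 1.
Since r₁ - r₂ = √29: A = (1 - (2)r₂)/√29 = 1 - \frac{4 \sqrt{29}}{29}, and B = 2 - A = \frac{4 \sqrt{29}}{29} + 1.
So T(n) = \left(1 - \frac{4 \sqrt{29}}{29}\right)\left(\frac{5}{2} + \frac{\sqrt{29}}{2}\right)^n + \left(\frac{4 \sqrt{29}}{29} + 1\right)\left(\frac{5}{2} - \frac{\sqrt{29}}{2}\right)^n.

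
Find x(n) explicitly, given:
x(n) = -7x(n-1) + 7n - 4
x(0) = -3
First-order linear with linear forcing.
Homogeneous solution: x_h(n) = A·(-7)^n.
Try particular x_p(n) = pn + q. Substituting:
  pn + q = -7(p(n-1) + q) + 7n - 4.
Matching the n-coefficient: p = -7p + 7 ⇒ p = \frac{7}{8}.
Matching constants: q = 7p - 7q - 4 ⇒ q = \frac{17}{64}.
General: x(n) = A·(-7)^n + \frac{7 n}{8} + \frac{17}{64}.
Apply x(0) = -3: A + \frac{17}{64} = -3 ⇒ A = - \frac{209}{64}.
So x(n) = - \frac{209 \left(-7\right)^{n}}{64} + \frac{7 n}{8} + \frac{17}{64}.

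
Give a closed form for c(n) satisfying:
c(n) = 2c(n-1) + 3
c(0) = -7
First-order linear non-homogeneous.
Homogeneous solution: c_h(n) = A·(2)^n.
Try constant particular solution c_p = K: K = 2K + 3 ⇒ K = -3.
General: c(n) = A·(2)^n - 3.
Apply c(0) = -7: A - 3 = -7 ⇒ A = -4.
So c(n) = - 4 \cdot 2^{n} - 3.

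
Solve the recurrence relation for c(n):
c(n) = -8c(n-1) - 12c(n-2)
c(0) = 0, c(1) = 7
Characteristic equation: x² + 8x + 12 = 0, which factors as (x - (-2))(x - (-6)) = 0.
Roots r₁ = -2, r₂ = -6 (distinct).
General solution: c(n) = A·(-2)^n + B·(-6)^n.
From c(0) = 0: A + B = 0.
From c(1) = 7: -2A - 6B = 7.
Solving: A = \frac{7}{4}, B = - \frac{7}{4}.
So c(n) = \frac{7 \left(-2\right)^{n}}{4} - \frac{7 \left(-6\right)^{n}}{4}.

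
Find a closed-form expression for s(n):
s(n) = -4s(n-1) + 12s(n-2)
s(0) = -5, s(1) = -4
Characteristic equation: x² + 4x - 12 = 0, which factors as (x - (-6))(x - (2)) = 0.
Roots r₁ = -6, r₂ = 2 (distinct).
General solution: s(n) = A·(-6)^n + B·(2)^n.
From s(0) = -5: A + B = -5.
From s(1) = -4: -6A + 2B = -4.
Solving: A = - \frac{3}{4}, B = - \frac{17}{4}.
So s(n) = - \frac{3 \left(-6\right)^{n}}{4} - \frac{17 \cdot 2^{n}}{4}.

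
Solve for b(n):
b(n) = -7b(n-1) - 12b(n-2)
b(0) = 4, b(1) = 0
Characteristic equation: x² + 7x + 12 = 0, which factors as (x - (-4))(x - (-3)) = 0.
Roots r₁ = -4, r₂ = -3 (distinct).
General solution: b(n) = A·(-4)^n + B·(-3)^n.
From b(0) = 4: A + B = 4.
From b(1) = 0: -4A - 3B = 0.
Solving: A = -12, B = 16.
So b(n) = 16 \left(-3\right)^{n} - 12 \left(-4\right)^{n}.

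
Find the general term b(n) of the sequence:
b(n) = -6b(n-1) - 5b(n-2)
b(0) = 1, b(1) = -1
Characteristic equation: x² + 6x + 5 = 0, which factors as (x - (-1))(x - (-5)) = 0.
Roots r₁ = -1, r₂ = -5 (distinct).
General solution: b(n) = A·(-1)^n + B·(-5)^n.
From b(0) = 1: A + B = 1.
From b(1) = -1: -A - 5B = -1.
Solving: A = 1, B = 0.
So b(n) = \left(-1\right)^{n}.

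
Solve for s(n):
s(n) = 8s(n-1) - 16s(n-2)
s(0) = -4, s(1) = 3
Characteristic equation: x² - 8x + 16 = 0, which is (x - (4))².
Repeated root r = 4.
General solution: s(n) = (A + Bn)·(4)^n.
From s(0) = -4: A = -4.
From s(1) = 3: (A + B)·(4) = 3 ⇒ B = \frac{19}{4}.
So s(n) = \left(\frac{19 n}{4} - 4\right) \cdot (4)^n.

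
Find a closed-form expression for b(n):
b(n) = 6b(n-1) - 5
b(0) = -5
First-order linear non-homogeneous.
Homogeneous solution: b_h(n) = A·(6)^n.
Try constant particular solution b_p = K: K = 6K - 5 ⇒ K = 1.
General: b(n) = A·(6)^n + 1.
Apply b(0) = -5: A + 1 = -5 ⇒ A = -6.
So b(n) = 1 - 6 \cdot 6^{n}.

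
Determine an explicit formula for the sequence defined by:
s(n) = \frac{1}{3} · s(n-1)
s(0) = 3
Pure geometric recurrence with ratio \frac{1}{3}.
By induction s(n) = s(0) · (\frac{1}{3})^n = 3 \cdot 3^{- n}.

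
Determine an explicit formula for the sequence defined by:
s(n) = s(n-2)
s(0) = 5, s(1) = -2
Characteristic equation: x² - 1 = 0, which factors as (x - (1))(x - (-1)) = 0.
Roots r₁ = 1, r₂ = -1 (distinct).
General solution: s(n) = A·(1)^n + B·(-1)^n.
From s(0) = 5: A + B = 5.
From s(1) = -2: A - B = -2.
Solving: A = \frac{3}{2}, B = \frac{7}{2}.
So s(n) = \frac{7 \left(-1\right)^{n}}{2} + \frac{3}{2}.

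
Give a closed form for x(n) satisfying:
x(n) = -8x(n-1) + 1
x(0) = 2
First-order linear non-homogeneous.
Homogeneous solution: x_h(n) = A·(-8)^n.
Try constant particular solution x_p = K: K = -8K + 1 ⇒ K = \frac{1}{9}.
General: x(n) = A·(-8)^n + \frac{1}{9}.
Apply x(0) = 2: A + \frac{1}{9} = 2 ⇒ A = \frac{17}{9}.
So x(n) = \frac{17 \left(-8\right)^{n}}{9} + \frac{1}{9}.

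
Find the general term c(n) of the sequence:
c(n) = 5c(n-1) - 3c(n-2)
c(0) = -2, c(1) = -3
Characteristic equation: x² - 5x + 3 = 0.
Discriminant Δ = (5)² + 4·(-3) = 13.
Roots r₁,₂ = (5 ± √13)/2, so r₁ = \frac{\sqrt{13}}{2} + \frac{5}{2}, r₂ = \frac{5}{2} - \frac{\sqrt{13}}{2}.
General solution: c(n) = A·r₁^n + B·r₂^n.
From the initial conditions, A + B = -2 and r₁A + r₂B = -3.
Since r₁ - r₂ = √13: A = (-3 - (-2)r₂)/√13 = -1 + \frac{2 \sqrt{13}}{13}, and B = -2 - A = -1 - \frac{2 \sqrt{13}}{13}.
So c(n) = \left(-1 + \frac{2 \sqrt{13}}{13}\right)\left(\frac{\sqrt{13}}{2} + \frac{5}{2}\right)^n + \left(-1 - \frac{2 \sqrt{13}}{13}\right)\left(\frac{5}{2} - \frac{\sqrt{13}}{2}\right)^n.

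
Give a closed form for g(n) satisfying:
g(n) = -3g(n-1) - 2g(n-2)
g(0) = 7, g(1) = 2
Characteristic equation: x² + 3x + 2 = 0, which factors as (x - (-1))(x - (-2)) = 0.
Roots r₁ = -1, r₂ = -2 (distinct).
General solution: g(n) = A·(-1)^n + B·(-2)^n.
From g(0) = 7: A + B = 7.
From g(1) = 2: -A - 2B = 2.
Solving: A = 16, B = -9.
So g(n) = 16 \left(-1\right)^{n} - 9 \left(-2\right)^{n}.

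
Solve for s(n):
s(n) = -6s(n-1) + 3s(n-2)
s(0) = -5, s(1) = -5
Characteristic equation: x² + 6x - 3 = 0.
Discriminant Δ = (-6)² + 4·(3) = 48.
Roots r₁,₂ = (-6 ± √48)/2, so r₁ = -3 + 2 \sqrt{3}, r₂ = - 2 \sqrt{3} - 3.
General solution: s(n) = A·r₁^n + B·r₂^n.
From the initial conditions, A + B = -5 and r₁A + r₂B = -5.
Since r₁ - r₂ = √48: A = (-5 - (-5)r₂)/√48 = - \frac{5 \sqrt{3}}{3} - \frac{5}{2}, and B = -5 - A = - \frac{5}{2} + \frac{5 \sqrt{3}}{3}.
So s(n) = \left(- \frac{5 \sqrt{3}}{3} - \frac{5}{2}\right)\left(-3 + 2 \sqrt{3}\right)^n + \left(- \frac{5}{2} + \frac{5 \sqrt{3}}{3}\right)\left(- 2 \sqrt{3} - 3\right)^n.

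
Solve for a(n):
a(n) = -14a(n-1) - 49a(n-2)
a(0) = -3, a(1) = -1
Characteristic equation: x² + 14x + 49 = 0, which is (x - (-7))².
Repeated root r = -7.
General solution: a(n) = (A + Bn)·(-7)^n.
From a(0) = -3: A = -3.
From a(1) = -1: (A + B)·(-7) = -1 ⇒ B = \frac{22}{7}.
So a(n) = \left(\frac{22 n}{7} - 3\right) \cdot (-7)^n.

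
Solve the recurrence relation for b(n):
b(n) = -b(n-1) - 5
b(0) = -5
First-order linear non-homogeneous.
Homogeneous solution: b_h(n) = A·(-1)^n.
Try constant particular solution b_p = K: K = -K - 5 ⇒ K = - \frac{5}{2}.
General: b(n) = A·(-1)^n - \frac{5}{2}.
Apply b(0) = -5: A - \frac{5}{2} = -5 ⇒ A = - \frac{5}{2}.
So b(n) = - \frac{5 \left(-1\right)^{n}}{2} - \frac{5}{2}.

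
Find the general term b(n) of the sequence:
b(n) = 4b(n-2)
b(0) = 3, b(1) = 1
Characteristic equation: x² - 4 = 0, which factors as (x - (2))(x - (-2)) = 0.
Roots r₁ = 2, r₂ = -2 (distinct).
General solution: b(n) = A·(2)^n + B·(-2)^n.
From b(0) = 3: A + B = 3.
From b(1) = 1: 2A - 2B = 1.
Solving: A = \frac{7}{4}, B = \frac{5}{4}.
So b(n) = \frac{5 \left(-2\right)^{n}}{4} + \frac{7 \cdot 2^{n}}{4}.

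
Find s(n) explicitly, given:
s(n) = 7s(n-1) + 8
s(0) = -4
First-order linear non-homogeneous.
Homogeneous solution: s_h(n) = A·(7)^n.
Try constant particular solution s_p = K: K = 7K + 8 ⇒ K = - \frac{4}{3}.
General: s(n) = A·(7)^n - \frac{4}{3}.
Apply s(0) = -4: A - \frac{4}{3} = -4 ⇒ A = - \frac{8}{3}.
So s(n) = - \frac{8 \cdot 7^{n}}{3} - \frac{4}{3}.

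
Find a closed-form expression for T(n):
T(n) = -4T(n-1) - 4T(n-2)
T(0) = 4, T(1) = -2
Characteristic equation: x² + 4x + 4 = 0, which is (x - (-2))².
Repeated root r = -2.
General solution: T(n) = (A + Bn)·(-2)^n.
From T(0) = 4: A = 4.
From T(1) = -2: (A + B)·(-2) = -2 ⇒ B = -3.
So T(n) = \left(4 - 3 n\right) \cdot (-2)^n.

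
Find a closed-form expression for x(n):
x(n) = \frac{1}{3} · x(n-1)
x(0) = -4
Pure geometric recurrence with ratio \frac{1}{3}.
By induction x(n) = x(0) · (\frac{1}{3})^n = - 4 \cdot 3^{- n}.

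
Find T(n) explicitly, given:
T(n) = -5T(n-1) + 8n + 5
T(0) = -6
First-order linear with linear forcing.
Homogeneous solution: T_h(n) = A·(-5)^n.
Try particular T_p(n) = pn + q. Substituting:
  pn + q = -5(p(n-1) + q) + 8n + 5.
Matching the n-coefficient: p = -5p + 8 ⇒ p = \frac{4}{3}.
Matching constants: q = 5p - 5q + 5 ⇒ q = \frac{35}{18}.
General: T(n) = A·(-5)^n + \frac{4 n}{3} + \frac{35}{18}.
Apply T(0) = -6: A + \frac{35}{18} = -6 ⇒ A = - \frac{143}{18}.
So T(n) = - \frac{143 \left(-5\right)^{n}}{18} + \frac{4 n}{3} + \frac{35}{18}.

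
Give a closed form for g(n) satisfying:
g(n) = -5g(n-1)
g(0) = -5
This is a homogeneous first-order recurrence with ratio -5.
By induction g(n) = g(0) · (-5)^n = - 5 \left(-5\right)^{n}.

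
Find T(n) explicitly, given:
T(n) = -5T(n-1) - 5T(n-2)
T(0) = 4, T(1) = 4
Characteristic equation: x² + 5x + 5 = 0.
Discriminant Δ = (-5)² + 4·(-5) = 5.
Roots r₁,₂ = (-5 ± √5)/2, so r₁ = - \frac{5}{2} + \frac{\sqrt{5}}{2}, r₂ = - \frac{5}{2} - \frac{\sqrt{5}}{2}.
General solution: T(n) = A·r₁^n + B·r₂^n.
From the initial conditions, A + B = 4 and r₁A + r₂B = 4.
Since r₁ - r₂ = √5: A = (4 - (4)r₂)/√5 = 2 + \frac{14 \sqrt{5}}{5}, and B = 4 - A = 2 - \frac{14 \sqrt{5}}{5}.
So T(n) = \left(2 + \frac{14 \sqrt{5}}{5}\right)\left(- \frac{5}{2} + \frac{\sqrt{5}}{2}\right)^n + \left(2 - \frac{14 \sqrt{5}}{5}\right)\left(- \frac{5}{2} - \frac{\sqrt{5}}{2}\right)^n.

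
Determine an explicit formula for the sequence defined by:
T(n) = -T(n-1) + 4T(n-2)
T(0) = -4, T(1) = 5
Characteristic equation: x² + x - 4 = 0.
Discriminant Δ = (-1)² + 4·(4) = 17.
Roots r₁,₂ = (-1 ± √17)/2, so r₁ = - \frac{1}{2} + \frac{\sqrt{17}}{2}, r₂ = - \frac{\sqrt{17}}{2} - \frac{1}{2}.
General solution: T(n) = A·r₁^n + B·r₂^n.
From the initial conditions, A + B = -4 and r₁A + r₂B = 5.
Since r₁ - r₂ = √17: A = (5 - (-4)r₂)/√17 = -2 + \frac{3 \sqrt{17}}{17}, and B = -4 - A = -2 - \frac{3 \sqrt{17}}{17}.
So T(n) = \left(-2 + \frac{3 \sqrt{17}}{17}\right)\left(- \frac{1}{2} + \frac{\sqrt{17}}{2}\right)^n + \left(-2 - \frac{3 \sqrt{17}}{17}\right)\left(- \frac{\sqrt{17}}{2} - \frac{1}{2}\right)^n.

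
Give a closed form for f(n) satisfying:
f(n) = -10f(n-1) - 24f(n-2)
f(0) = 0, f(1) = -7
Characteristic equation: x² + 10x + 24 = 0, which factors as (x - (-6))(x - (-4)) = 0.
Roots r₁ = -6, r₂ = -4 (distinct).
General solution: f(n) = A·(-6)^n + B·(-4)^n.
From f(0) = 0: A + B = 0.
From f(1) = -7: -6A - 4B = -7.
Solving: A = \frac{7}{2}, B = - \frac{7}{2}.
So f(n) = - \frac{7 \left(-4\right)^{n}}{2} + \frac{7 \left(-6\right)^{n}}{2}.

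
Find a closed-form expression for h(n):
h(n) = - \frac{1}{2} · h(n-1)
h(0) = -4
Pure geometric recurrence with ratio - \frac{1}{2}.
By induction h(n) = h(0) · (- \frac{1}{2})^n = - 4 \left(- \frac{1}{2}\right)^{n}.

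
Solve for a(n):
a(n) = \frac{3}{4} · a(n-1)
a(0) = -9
Pure geometric recurrence with ratio \frac{3}{4}.
By induction a(n) = a(0) · (\frac{3}{4})^n = - 9 \left(\frac{3}{4}\right)^{n}.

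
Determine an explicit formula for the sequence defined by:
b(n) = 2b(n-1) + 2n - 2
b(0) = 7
First-order linear with linear forcing.
Homogeneous solution: b_h(n) = A·(2)^n.
Try particular b_p(n) = pn + q. Substituting:
  pn + q = 2(p(n-1) + q) + 2n - 2.
Matching the n-coefficient: p = 2p + 2 ⇒ p = -2.
Matching constants: q = -2p + 2q - 2 ⇒ q = -2.
General: b(n) = A·(2)^n - 2 n - 2.
Apply b(0) = 7: A - 2 = 7 ⇒ A = 9.
So b(n) = 9 \cdot 2^{n} - 2 n - 2.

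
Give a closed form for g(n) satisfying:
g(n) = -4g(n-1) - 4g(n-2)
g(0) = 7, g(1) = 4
Characteristic equation: x² + 4x + 4 = 0, which is (x - (-2))².
Repeated root r = -2.
General solution: g(n) = (A + Bn)·(-2)^n.
From g(0) = 7: A = 7.
From g(1) = 4: (A + B)·(-2) = 4 ⇒ B = -9.
So g(n) = \left(7 - 9 n\right) \cdot (-2)^n.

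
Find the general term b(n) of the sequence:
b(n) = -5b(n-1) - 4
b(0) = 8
First-order linear non-homogeneous.
Homogeneous solution: b_h(n) = A·(-5)^n.
Try constant particular solution b_p = K: K = -5K - 4 ⇒ K = - \frac{2}{3}.
General: b(n) = A·(-5)^n - \frac{2}{3}.
Apply b(0) = 8: A - \frac{2}{3} = 8 ⇒ A = \frac{26}{3}.
So b(n) = \frac{26 \left(-5\right)^{n}}{3} - \frac{2}{3}.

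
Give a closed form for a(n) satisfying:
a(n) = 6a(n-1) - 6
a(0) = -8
First-order linear non-homogeneous.
Homogeneous solution: a_h(n) = A·(6)^n.
Try constant particular solution a_p = K: K = 6K - 6 ⇒ K = \frac{6}{5}.
General: a(n) = A·(6)^n + \frac{6}{5}.
Apply a(0) = -8: A + \frac{6}{5} = -8 ⇒ A = - \frac{46}{5}.
So a(n) = \frac{6}{5} - \frac{46 \cdot 6^{n}}{5}.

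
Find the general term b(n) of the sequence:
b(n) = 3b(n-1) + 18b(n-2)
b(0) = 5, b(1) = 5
Characteristic equation: x² - 3x - 18 = 0, which factors as (x - (6))(x - (-3)) = 0.
Roots r₁ = 6, r₂ = -3 (distinct).
General solution: b(n) = A·(6)^n + B·(-3)^n.
From b(0) = 5: A + B = 5.
From b(1) = 5: 6A - 3B = 5.
Solving: A = \frac{20}{9}, B = \frac{25}{9}.
So b(n) = \frac{25 \left(-3\right)^{n}}{9} + \frac{20 \cdot 6^{n}}{9}.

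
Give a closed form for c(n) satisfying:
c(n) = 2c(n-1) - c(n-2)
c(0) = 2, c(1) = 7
Characteristic equation: x² - 2x + 1 = 0, which is (x - (1))².
Repeated root r = 1.
General solution: c(n) = (A + Bn)·(1)^n.
From c(0) = 2: A = 2.
From c(1) = 7: (A + B)·(1) = 7 ⇒ B = 5.
So c(n) = \left(5 n + 2\right) \cdot (1)^n.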